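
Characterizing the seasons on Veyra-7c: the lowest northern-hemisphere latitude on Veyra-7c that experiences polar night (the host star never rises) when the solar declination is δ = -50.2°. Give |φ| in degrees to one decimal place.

Polar night requires cos H₀ = −tan φ tan δ ≥ 1, i.e. tan φ tan δ ≤ −1.
The boundary is |tan φ| · |tan δ| = 1, so |φ| = 90° − |δ| = 90° − 50.2° = 39.8° in the northern hemisphere.

|φ| = 39.8°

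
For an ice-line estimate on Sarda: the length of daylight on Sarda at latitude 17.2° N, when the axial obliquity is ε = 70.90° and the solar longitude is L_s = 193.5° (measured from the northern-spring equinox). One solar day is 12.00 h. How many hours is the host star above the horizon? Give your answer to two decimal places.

Solar declination: sin δ = sin ε · sin L_s = sin 70.90° × sin 193.5° = -0.22059, so δ = -12.744°.
cos h₀ = −tan ϕ · tan δ = −tan(+17.2°) × tan(-12.744°) = 0.0700, so h₀ = 1.5007 rad = 85.99°.
Daylight = 2h₀/(2π) × 12.00 h = (1.5007/π) × 12.00 = 5.73 h.

5.73 h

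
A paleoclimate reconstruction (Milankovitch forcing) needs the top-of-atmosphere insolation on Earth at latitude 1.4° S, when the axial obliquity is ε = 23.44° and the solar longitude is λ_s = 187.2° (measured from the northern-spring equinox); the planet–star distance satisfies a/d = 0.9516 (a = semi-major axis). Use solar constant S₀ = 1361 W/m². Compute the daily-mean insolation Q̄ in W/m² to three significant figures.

Q̄ ≈ 392 W/m²

Solar declination: sin δ = sin ε · sin λ_s = sin 23.44° × sin 187.2° = -0.04986, so δ = -2.858°.
cos H₀ = −tan(-1.4°) tan(-2.858°) = -0.0012, H₀ = 1.5720 rad.
Bracket: H₀ sin φ sin δ + cos φ cos δ sin H₀ = 1.5720×-0.02443×-0.04986 + 0.99970×0.99876×1.00000 = 0.001915 + 0.998460 = 1.000375.
Inverse-square distance factor (a/d)² = 0.9516² = 0.905543.
Q̄ = (S₀/π) × 0.905543 × [bracket] = (1361/π) × 0.905543 × 1.000375 = 392.4 W/m².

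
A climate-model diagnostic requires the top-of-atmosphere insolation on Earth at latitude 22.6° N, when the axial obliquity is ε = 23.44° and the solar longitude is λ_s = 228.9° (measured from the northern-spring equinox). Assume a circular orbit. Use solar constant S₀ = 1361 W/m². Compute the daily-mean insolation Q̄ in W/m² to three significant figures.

Solar declination: sin δ = sin ε · sin λ_s = sin 23.44° × sin 228.9° = -0.29976, so δ = -17.443°.
cos H₀ = −tan(+22.6°) tan(-17.443°) = 0.1308, H₀ = 1.4396 rad.
Bracket: H₀ sin φ sin δ + cos φ cos δ sin H₀ = 1.4396×0.38430×-0.29976 + 0.92321×0.95402×0.99141 = -0.165839 + 0.873195 = 0.707356.
Q̄ = (S₀/π) × [bracket] = (1361/π) × 0.707356 = 306.4 W/m².

Q̄ ≈ 306 W/m²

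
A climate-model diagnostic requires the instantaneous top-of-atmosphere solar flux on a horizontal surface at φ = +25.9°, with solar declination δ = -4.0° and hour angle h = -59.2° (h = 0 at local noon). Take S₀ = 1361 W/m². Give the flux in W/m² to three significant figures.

cos θ_z = sin φ sin δ + cos φ cos δ cos h = -0.030470 + 0.459490 = 0.429020.
Flux = S₀ · cos θ_z = 1361 × 0.429020 = 583.9 W/m².

584 W/m²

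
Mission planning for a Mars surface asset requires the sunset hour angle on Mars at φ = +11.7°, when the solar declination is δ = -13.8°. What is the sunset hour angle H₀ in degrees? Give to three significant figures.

H₀ = 87.1°

cos H₀ = −tan φ · tan δ = −tan(+11.7°) × tan(-13.800°) = 0.0509, so H₀ = 1.5199 rad = 87.08°.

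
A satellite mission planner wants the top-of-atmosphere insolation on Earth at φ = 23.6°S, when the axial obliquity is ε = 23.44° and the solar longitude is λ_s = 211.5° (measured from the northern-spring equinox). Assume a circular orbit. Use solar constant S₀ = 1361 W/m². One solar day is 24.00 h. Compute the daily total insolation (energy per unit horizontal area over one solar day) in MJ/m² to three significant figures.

Solar declination: sin δ = sin ε · sin λ_s = sin 23.44° × sin 211.5° = -0.20784, so δ = -11.996°.
cos H₀ = −tan(-23.6°) tan(-11.996°) = -0.0928, H₀ = 1.6638 rad.
Bracket: H₀ sin φ sin δ + cos φ cos δ sin H₀ = 1.6638×-0.40035×-0.20784 + 0.91636×0.97816×0.99568 = 0.138443 + 0.892474 = 1.030917.
Q̄ = (S₀/π) × [bracket] = (1361/π) × 1.030917 = 446.61 W/m².
Daily total = Q̄ × 24.00 h × 3600 s/h = 446.61 × 24.00 × 3600 / 10⁶ = 38.59 MJ/m².

38.6 MJ/m²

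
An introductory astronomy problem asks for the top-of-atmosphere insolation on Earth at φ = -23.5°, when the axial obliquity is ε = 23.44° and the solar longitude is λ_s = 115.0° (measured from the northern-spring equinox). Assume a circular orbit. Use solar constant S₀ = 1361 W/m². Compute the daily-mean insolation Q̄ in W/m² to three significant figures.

Q̄ ≈ 278 W/m²

Solar declination: sin δ = sin ε · sin λ_s = sin 23.44° × sin 115.0° = 0.36052, so δ = +21.132°.
cos H₀ = −tan(-23.5°) tan(+21.132°) = 0.1681, H₀ = 1.4019 rad.
Bracket: H₀ sin φ sin δ + cos φ cos δ sin H₀ = 1.4019×-0.39875×0.36052 + 0.91706×0.93275×0.98578 = -0.201533 + 0.843224 = 0.641691.
Q̄ = (S₀/π) × [bracket] = (1361/π) × 0.641691 = 278.0 W/m².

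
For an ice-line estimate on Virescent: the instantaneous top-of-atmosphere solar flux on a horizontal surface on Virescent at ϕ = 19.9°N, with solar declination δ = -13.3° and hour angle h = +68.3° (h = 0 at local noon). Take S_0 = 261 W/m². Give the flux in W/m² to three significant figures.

67.9 W/m²

cos θ_z = sin ϕ sin δ + cos ϕ cos δ cos h = -0.078304 + 0.338344 = 0.260040.
Flux = S_0 · cos θ_z = 261 × 0.260040 = 67.87 W/m².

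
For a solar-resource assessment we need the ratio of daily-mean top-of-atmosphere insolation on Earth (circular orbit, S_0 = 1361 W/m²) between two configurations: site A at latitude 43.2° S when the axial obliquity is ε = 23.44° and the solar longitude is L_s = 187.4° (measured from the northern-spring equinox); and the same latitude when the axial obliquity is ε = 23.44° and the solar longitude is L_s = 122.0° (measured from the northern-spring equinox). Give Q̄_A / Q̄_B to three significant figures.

Q̄_A / Q̄_B ≈ 2.16

— Configuration A (ϕ=-43.2°):
Solar declination: sin δ = sin ε · sin L_s = sin 23.44° × sin 187.4° = -0.05123, so δ = -2.937°.
cos h₀ = −tan(-43.2°) tan(-2.937°) = -0.0482, h₀ = 1.6190 rad.
Bracket: h₀ sin ϕ sin δ + cos ϕ cos δ sin h₀ = 1.6190×-0.68455×-0.05123 + 0.72897×0.99869×0.99884 = 0.056778 + 0.727171 = 0.783949.
Q̄ = (S_0/π) × [bracket] = (1361/π) × 0.783949 = 339.62 W/m².
— Configuration B (ϕ=-43.2°):
Solar declination: sin δ = sin ε · sin L_s = sin 23.44° × sin 122.0° = 0.33734, so δ = +19.715°.
cos h₀ = −tan(-43.2°) tan(+19.715°) = 0.3365, h₀ = 1.2276 rad.
Bracket: h₀ sin ϕ sin δ + cos ϕ cos δ sin h₀ = 1.2276×-0.68455×0.33734 + 0.72897×0.94138×0.94168 = -0.283485 + 0.646216 = 0.362731.
Q̄ = (S_0/π) × [bracket] = (1361/π) × 0.362731 = 157.14 W/m².
Ratio Q̄_A / Q̄_B = 339.62 / 157.14 = 2.161.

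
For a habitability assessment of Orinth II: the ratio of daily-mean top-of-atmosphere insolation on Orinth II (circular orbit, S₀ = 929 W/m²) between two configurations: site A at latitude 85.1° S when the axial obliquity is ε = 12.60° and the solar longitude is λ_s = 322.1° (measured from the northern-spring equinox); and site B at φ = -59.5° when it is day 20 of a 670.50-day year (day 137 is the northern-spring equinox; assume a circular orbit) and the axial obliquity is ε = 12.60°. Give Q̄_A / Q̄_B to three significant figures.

Q̄_A / Q̄_B ≈ 0.532

— Configuration A (φ=-85.1°):
Solar declination: sin δ = sin ε · sin λ_s = sin 12.60° × sin 322.1° = -0.13400, so δ = -7.701°.
cos H₀ = −tan(-85.1°) tan(-7.701°) = -1.5773 ≤ −1 ⇒ polar day, H₀ = π.
Bracket: H₀ sin φ sin δ + cos φ cos δ sin H₀ = 3.1416×-0.99635×-0.13400 + 0.08542×0.99098×0.00000 = 0.419438 + 0.000000 = 0.419438.
Q̄ = (S₀/π) × [bracket] = (929/π) × 0.419438 = 124.03 W/m².
— Configuration B (φ=-59.5°):
Solar longitude: λ_s = 360° × (20 − 137)/670.50 = -62.819°, i.e. -62.819° + 360° = 297.181°.
sin δ = sin 12.60° × sin 297.181° = -0.19405, so δ = -11.189°.
cos H₀ = −tan(-59.5°) tan(-11.189°) = -0.3358, H₀ = 1.9133 rad.
Bracket: H₀ sin φ sin δ + cos φ cos δ sin H₀ = 1.9133×-0.86163×-0.19405 + 0.50754×0.98099×0.94193 = 0.319902 + 0.468979 = 0.788881.
Q̄ = (S₀/π) × [bracket] = (929/π) × 0.788881 = 233.28 W/m².
Ratio Q̄_A / Q̄_B = 124.03 / 233.28 = 0.5317.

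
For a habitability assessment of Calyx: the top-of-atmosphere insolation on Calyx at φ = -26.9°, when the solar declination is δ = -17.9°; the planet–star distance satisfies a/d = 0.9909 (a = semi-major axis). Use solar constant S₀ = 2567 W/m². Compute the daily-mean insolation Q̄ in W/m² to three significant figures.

Q̄ ≈ 865 W/m²

cos H₀ = −tan(-26.9°) tan(-17.900°) = -0.1639, H₀ = 1.7354 rad.
Bracket: H₀ sin φ sin δ + cos φ cos δ sin H₀ = 1.7354×-0.45243×-0.30736 + 0.89180×0.95159×0.98648 = 0.241323 + 0.837155 = 1.078478.
Inverse-square distance factor (a/d)² = 0.9909² = 0.981883.
Q̄ = (S₀/π) × 0.981883 × [bracket] = (2567/π) × 0.981883 × 1.078478 = 865.3 W/m².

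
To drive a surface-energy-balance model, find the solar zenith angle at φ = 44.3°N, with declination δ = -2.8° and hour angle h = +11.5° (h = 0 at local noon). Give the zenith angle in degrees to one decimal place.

θ_z = 48.2°

cos θ_z = sin φ sin δ + cos φ cos δ cos h = -0.034117 + 0.700488 = 0.666371.
θ_z = arccos(0.666371) = 48.2°.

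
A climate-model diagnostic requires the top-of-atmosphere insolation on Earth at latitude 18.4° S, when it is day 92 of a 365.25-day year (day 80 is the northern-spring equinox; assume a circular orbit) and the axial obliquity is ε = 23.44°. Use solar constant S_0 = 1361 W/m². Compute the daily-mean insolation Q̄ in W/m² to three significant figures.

Solar longitude: L_s = 360° × (92 − 80)/365.25 = 11.828°.
sin δ = sin 23.44° × sin 11.828° = 0.08153, so δ = +4.677°.
cos h₀ = −tan(-18.4°) tan(+4.677°) = 0.0272, h₀ = 1.5436 rad.
Bracket: h₀ sin ϕ sin δ + cos ϕ cos δ sin h₀ = 1.5436×-0.31565×0.08153 + 0.94888×0.99667×0.99963 = -0.039724 + 0.945370 = 0.905646.
Q̄ = (S_0/π) × [bracket] = (1361/π) × 0.905646 = 392.3 W/m².

Q̄ ≈ 392 W/m²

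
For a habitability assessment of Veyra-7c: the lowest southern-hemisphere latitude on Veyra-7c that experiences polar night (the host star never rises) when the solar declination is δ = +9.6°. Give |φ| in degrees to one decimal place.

Polar night requires cos H₀ = −tan φ tan δ ≥ 1, i.e. tan φ tan δ ≤ −1.
The boundary is |tan φ| · |tan δ| = 1, so |φ| = 90° − |δ| = 90° − 9.6° = 80.4° in the southern hemisphere.

|φ| = 80.4°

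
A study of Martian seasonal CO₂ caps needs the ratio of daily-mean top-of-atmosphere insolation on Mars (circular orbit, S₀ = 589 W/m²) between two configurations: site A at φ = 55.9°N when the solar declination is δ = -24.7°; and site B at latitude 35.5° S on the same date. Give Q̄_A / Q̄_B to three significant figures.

Q̄_A / Q̄_B ≈ 0.0764

— Configuration A (φ=+55.9°):
cos H₀ = −tan(+55.9°) tan(-24.700°) = 0.6793, H₀ = 0.8239 rad.
Bracket: H₀ sin φ sin δ + cos φ cos δ sin H₀ = 0.8239×0.82806×-0.41787 + 0.56064×0.90851×0.73382 = -0.285087 + 0.373769 = 0.088682.
Q̄ = (S₀/π) × [bracket] = (589/π) × 0.088682 = 16.627 W/m².
— Configuration B (φ=-35.5°):
cos H₀ = −tan(-35.5°) tan(-24.700°) = -0.3281, H₀ = 1.9051 rad.
Bracket: H₀ sin φ sin δ + cos φ cos δ sin H₀ = 1.9051×-0.58070×-0.41787 + 0.81412×0.90851×0.94465 = 0.462286 + 0.698697 = 1.160983.
Q̄ = (S₀/π) × [bracket] = (589/π) × 1.160983 = 217.67 W/m².
Ratio Q̄_A / Q̄_B = 16.627 / 217.67 = 0.07639.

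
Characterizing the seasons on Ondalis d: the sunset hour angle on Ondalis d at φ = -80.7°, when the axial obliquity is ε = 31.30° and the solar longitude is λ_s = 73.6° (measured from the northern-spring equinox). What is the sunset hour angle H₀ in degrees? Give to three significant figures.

Solar declination: sin δ = sin ε · sin λ_s = sin 31.30° × sin 73.6° = 0.49838, so δ = +29.893°.
cos H₀ = −tan φ · tan δ = 3.5105 ≥ 1, so the host star never rises (polar night) and H₀ = 0.

H₀ = 0.00°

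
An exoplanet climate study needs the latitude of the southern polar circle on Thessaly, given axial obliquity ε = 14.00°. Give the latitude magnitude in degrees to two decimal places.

76.00°

The polar circle is the lowest latitude that experiences at least one full rotation of continuous darkness at the northern-summer solstice; it lies at |φ| = 90° − ε = 90° − 14.00° = 76.00°.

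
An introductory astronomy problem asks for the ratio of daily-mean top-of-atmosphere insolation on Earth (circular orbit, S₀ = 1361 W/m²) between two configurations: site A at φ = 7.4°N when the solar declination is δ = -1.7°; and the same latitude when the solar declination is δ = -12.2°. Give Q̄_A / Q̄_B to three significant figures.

Q̄_A / Q̄_B ≈ 1.06

— Configuration A (φ=+7.4°):
cos H₀ = −tan(+7.4°) tan(-1.700°) = 0.0039, H₀ = 1.5669 rad.
Bracket: H₀ sin φ sin δ + cos φ cos δ sin H₀ = 1.5669×0.12880×-0.02967 + 0.99167×0.99956×0.99999 = -0.005988 + 0.991224 = 0.985236.
Q̄ = (S₀/π) × [bracket] = (1361/π) × 0.985236 = 426.82 W/m².
— Configuration B (φ=+7.4°):
cos H₀ = −tan(+7.4°) tan(-12.200°) = 0.0281, H₀ = 1.5427 rad.
Bracket: H₀ sin φ sin δ + cos φ cos δ sin H₀ = 1.5427×0.12880×-0.21132 + 0.99167×0.97742×0.99961 = -0.041989 + 0.968900 = 0.926911.
Q̄ = (S₀/π) × [bracket] = (1361/π) × 0.926911 = 401.56 W/m².
Ratio Q̄_A / Q̄_B = 426.82 / 401.56 = 1.063.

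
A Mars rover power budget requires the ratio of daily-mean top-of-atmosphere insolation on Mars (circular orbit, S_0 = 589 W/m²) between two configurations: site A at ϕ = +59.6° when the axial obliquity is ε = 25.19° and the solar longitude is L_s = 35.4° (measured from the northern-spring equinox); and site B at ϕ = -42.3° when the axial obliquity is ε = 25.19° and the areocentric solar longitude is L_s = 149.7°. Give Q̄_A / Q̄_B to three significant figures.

Q̄_A / Q̄_B ≈ 1.71

— Configuration A (ϕ=+59.6°):
Solar declination: sin δ = sin ε · sin L_s = sin 25.19° × sin 35.4° = 0.24655, so δ = +14.274°.
cos h₀ = −tan(+59.6°) tan(+14.274°) = -0.4336, h₀ = 2.0193 rad.
Bracket: h₀ sin ϕ sin δ + cos ϕ cos δ sin h₀ = 2.0193×0.86251×0.24655 + 0.50603×0.96913×0.90109 = 0.429408 + 0.441903 = 0.871311.
Q̄ = (S_0/π) × [bracket] = (589/π) × 0.871311 = 163.36 W/m².
— Configuration B (ϕ=-42.3°):
sin δ = sin 25.19° × sin 149.7° = 0.21474, so δ = +12.400°.
cos h₀ = −tan(-42.3°) tan(+12.400°) = 0.2001, h₀ = 1.3694 rad.
Bracket: h₀ sin ϕ sin δ + cos ϕ cos δ sin h₀ = 1.3694×-0.67301×0.21474 + 0.73963×0.97667×0.97978 = -0.197909 + 0.707768 = 0.509859.
Q̄ = (S_0/π) × [bracket] = (589/π) × 0.509859 = 95.591 W/m².
Ratio Q̄_A / Q̄_B = 163.36 / 95.591 = 1.709.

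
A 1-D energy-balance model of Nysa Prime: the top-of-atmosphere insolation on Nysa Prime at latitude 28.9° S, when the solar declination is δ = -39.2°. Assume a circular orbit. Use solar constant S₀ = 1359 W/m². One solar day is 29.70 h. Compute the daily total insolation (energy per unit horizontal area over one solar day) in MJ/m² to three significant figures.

cos H₀ = −tan(-28.9°) tan(-39.200°) = -0.4502, H₀ = 2.0378 rad.
Bracket: H₀ sin φ sin δ + cos φ cos δ sin H₀ = 2.0378×-0.48328×-0.63203 + 0.87546×0.77494×0.89292 = 0.622441 + 0.605783 = 1.228224.
Q̄ = (S₀/π) × [bracket] = (1359/π) × 1.228224 = 531.31 W/m².
Daily total = Q̄ × 29.70 h × 3600 s/h = 531.31 × 29.70 × 3600 / 10⁶ = 56.81 MJ/m².

56.8 MJ/m²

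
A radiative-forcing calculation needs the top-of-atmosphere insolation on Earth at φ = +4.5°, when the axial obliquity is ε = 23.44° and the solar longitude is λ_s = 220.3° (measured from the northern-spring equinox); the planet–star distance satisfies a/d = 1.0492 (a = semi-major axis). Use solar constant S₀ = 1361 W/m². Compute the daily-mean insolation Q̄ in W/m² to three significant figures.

Q̄ ≈ 444 W/m²

Solar declination: sin δ = sin ε · sin λ_s = sin 23.44° × sin 220.3° = -0.25729, so δ = -14.909°.
cos H₀ = −tan(+4.5°) tan(-14.909°) = 0.0210, H₀ = 1.5498 rad.
Bracket: H₀ sin φ sin δ + cos φ cos δ sin H₀ = 1.5498×0.07846×-0.25729 + 0.99692×0.96634×0.99978 = -0.031286 + 0.963152 = 0.931866.
Inverse-square distance factor (a/d)² = 1.0492² = 1.100821.
Q̄ = (S₀/π) × 1.100821 × [bracket] = (1361/π) × 1.100821 × 0.931866 = 444.4 W/m².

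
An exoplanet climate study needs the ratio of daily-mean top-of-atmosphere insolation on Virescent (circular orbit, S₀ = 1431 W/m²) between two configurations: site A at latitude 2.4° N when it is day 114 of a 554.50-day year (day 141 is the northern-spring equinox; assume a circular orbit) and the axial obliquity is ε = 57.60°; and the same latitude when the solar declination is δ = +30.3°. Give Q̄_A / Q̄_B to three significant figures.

— Configuration A (φ=+2.4°):
Solar longitude: λ_s = 360° × (114 − 141)/554.50 = -17.529°, i.e. -17.529° + 360° = 342.471°.
sin δ = sin 57.60° × sin 342.471° = -0.25431, so δ = -14.732°.
cos H₀ = −tan(+2.4°) tan(-14.732°) = 0.0110, H₀ = 1.5598 rad.
Bracket: H₀ sin φ sin δ + cos φ cos δ sin H₀ = 1.5598×0.04188×-0.25431 + 0.99912×0.96712×0.99994 = -0.016613 + 0.966211 = 0.949598.
Q̄ = (S₀/π) × [bracket] = (1431/π) × 0.949598 = 432.54 W/m².
— Configuration B (φ=+2.4°):
cos H₀ = −tan(+2.4°) tan(+30.300°) = -0.0245, H₀ = 1.5953 rad.
Bracket: H₀ sin φ sin δ + cos φ cos δ sin H₀ = 1.5953×0.04188×0.50453 + 0.99912×0.86340×0.99970 = 0.033708 + 0.862381 = 0.896089.
Q̄ = (S₀/π) × [bracket] = (1431/π) × 0.896089 = 408.17 W/m².
Ratio Q̄_A / Q̄_B = 432.54 / 408.17 = 1.060.

Q̄_A / Q̄_B ≈ 1.06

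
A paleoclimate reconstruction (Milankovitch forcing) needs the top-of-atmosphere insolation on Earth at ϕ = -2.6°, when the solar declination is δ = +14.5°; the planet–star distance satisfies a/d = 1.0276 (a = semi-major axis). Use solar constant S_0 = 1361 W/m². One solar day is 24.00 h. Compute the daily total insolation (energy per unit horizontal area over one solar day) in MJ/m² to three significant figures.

cos h₀ = −tan(-2.6°) tan(+14.500°) = 0.0117, h₀ = 1.5591 rad.
Bracket: h₀ sin ϕ sin δ + cos ϕ cos δ sin h₀ = 1.5591×-0.04536×0.25038 + 0.99897×0.96815×0.99993 = -0.017707 + 0.967085 = 0.949378.
Inverse-square distance factor (a/d)² = 1.0276² = 1.055962.
Q̄ = (S_0/π) × 1.055962 × [bracket] = (1361/π) × 1.055962 × 0.949378 = 434.31 W/m².
Daily total = Q̄ × 24.00 h × 3600 s/h = 434.31 × 24.00 × 3600 / 10⁶ = 37.52 MJ/m².

37.5 MJ/m²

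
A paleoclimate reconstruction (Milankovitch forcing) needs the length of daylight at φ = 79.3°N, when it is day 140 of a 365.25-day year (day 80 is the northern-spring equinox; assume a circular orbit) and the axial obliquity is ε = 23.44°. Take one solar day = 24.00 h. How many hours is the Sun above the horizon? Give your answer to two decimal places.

24.00 h

Solar longitude: λ_s = 360° × (140 − 80)/365.25 = 59.138°.
sin δ = sin 23.44° × sin 59.138° = 0.34146, so δ = +19.966°.
Sunrise equation: cos H₀ = −tan φ · tan δ = -1.9227 ≤ −1, so the Sun never sets (polar day) and H₀ = π.
Daylight = 2H₀/(2π) × 24.00 h = (3.1416/π) × 24.00 = 24.00 h.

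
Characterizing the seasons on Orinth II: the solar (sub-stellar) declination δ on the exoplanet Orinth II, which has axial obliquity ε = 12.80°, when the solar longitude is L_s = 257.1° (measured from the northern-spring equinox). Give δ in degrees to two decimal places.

sin δ = sin ε · sin L_s = sin 12.80° × sin 257.1° = -0.215957.
δ = arcsin(-0.215957) = -12.47°.

δ = -12.47°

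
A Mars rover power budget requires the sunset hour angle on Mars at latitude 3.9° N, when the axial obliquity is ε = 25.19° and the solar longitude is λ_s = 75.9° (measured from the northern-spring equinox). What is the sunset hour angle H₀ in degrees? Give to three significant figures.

H₀ = 91.8°

Solar declination: sin δ = sin ε · sin λ_s = sin 25.19° × sin 75.9° = 0.41280, so δ = +24.381°.
cos H₀ = −tan φ · tan δ = −tan(+3.9°) × tan(+24.381°) = -0.0309, so H₀ = 1.6017 rad = 91.77°.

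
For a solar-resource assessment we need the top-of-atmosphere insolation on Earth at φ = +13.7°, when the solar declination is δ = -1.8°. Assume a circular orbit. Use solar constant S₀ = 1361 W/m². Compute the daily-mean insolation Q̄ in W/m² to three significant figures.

Q̄ ≈ 416 W/m²

cos H₀ = −tan(+13.7°) tan(-1.800°) = 0.0077, H₀ = 1.5631 rad.
Bracket: H₀ sin φ sin δ + cos φ cos δ sin H₀ = 1.5631×0.23684×-0.03141 + 0.97155×0.99951×0.99997 = -0.011628 + 0.971045 = 0.959417.
Q̄ = (S₀/π) × [bracket] = (1361/π) × 0.959417 = 415.6 W/m².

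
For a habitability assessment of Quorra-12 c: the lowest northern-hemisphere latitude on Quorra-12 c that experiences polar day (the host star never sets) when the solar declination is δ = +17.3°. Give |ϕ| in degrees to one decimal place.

|ϕ| = 72.7°

Polar day requires cos h₀ = −tan ϕ tan δ ≤ −1, i.e. tan ϕ tan δ ≥ 1.
The boundary is |tan ϕ| · |tan δ| = 1, so |ϕ| = 90° − |δ| = 90° − 17.3° = 72.7° in the northern hemisphere.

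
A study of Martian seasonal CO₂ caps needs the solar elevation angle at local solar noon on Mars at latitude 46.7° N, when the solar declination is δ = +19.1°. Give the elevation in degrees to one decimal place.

62.4°

At local noon the hour angle is zero, so the zenith angle equals |ϕ − δ| = |+46.7° − (+19.100°)| = 27.600°.
Elevation = 90° − 27.600° = 62.4°.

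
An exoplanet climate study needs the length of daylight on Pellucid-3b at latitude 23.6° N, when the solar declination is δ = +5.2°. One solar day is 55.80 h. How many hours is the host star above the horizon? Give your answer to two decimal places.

cos H₀ = −tan φ · tan δ = −tan(+23.6°) × tan(+5.200°) = -0.0398, so H₀ = 1.6106 rad = 92.28°.
Daylight = 2H₀/(2π) × 55.80 h = (1.6106/π) × 55.80 = 28.61 h.

28.61 h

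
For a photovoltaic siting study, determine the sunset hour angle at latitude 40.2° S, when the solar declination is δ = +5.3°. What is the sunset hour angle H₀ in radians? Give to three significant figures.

H₀ = 1.49 rad

cos H₀ = −tan φ · tan δ = −tan(-40.2°) × tan(+5.300°) = 0.0784, so H₀ = 1.4923 rad = 85.50°.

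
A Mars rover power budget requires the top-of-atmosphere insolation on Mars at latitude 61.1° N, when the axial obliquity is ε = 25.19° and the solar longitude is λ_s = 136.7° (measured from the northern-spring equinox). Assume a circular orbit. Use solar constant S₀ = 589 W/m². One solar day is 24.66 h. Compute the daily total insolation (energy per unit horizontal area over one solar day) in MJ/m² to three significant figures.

Solar declination: sin δ = sin ε · sin λ_s = sin 25.19° × sin 136.7° = 0.29190, so δ = +16.972°.
cos H₀ = −tan(+61.1°) tan(+16.972°) = -0.5529, H₀ = 2.1566 rad.
Bracket: H₀ sin φ sin δ + cos φ cos δ sin H₀ = 2.1566×0.87546×0.29190 + 0.48328×0.95645×0.83328 = 0.551112 + 0.385170 = 0.936282.
Q̄ = (S₀/π) × [bracket] = (589/π) × 0.936282 = 175.54 W/m².
Daily total = Q̄ × 24.66 h × 3600 s/h = 175.54 × 24.66 × 3600 / 10⁶ = 15.58 MJ/m².

15.6 MJ/m²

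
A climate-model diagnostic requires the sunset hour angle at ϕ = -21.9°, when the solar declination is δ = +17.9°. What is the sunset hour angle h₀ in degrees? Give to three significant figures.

cos h₀ = −tan ϕ · tan δ = −tan(-21.9°) × tan(+17.900°) = 0.1298, so h₀ = 1.4406 rad = 82.54°.

h₀ = 82.5°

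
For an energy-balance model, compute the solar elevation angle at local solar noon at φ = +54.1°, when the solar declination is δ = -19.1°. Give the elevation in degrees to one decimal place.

At local noon the hour angle is zero, so the zenith angle equals |φ − δ| = |+54.1° − (-19.100°)| = 73.200°.
Elevation = 90° − 73.200° = 16.8°.

16.8°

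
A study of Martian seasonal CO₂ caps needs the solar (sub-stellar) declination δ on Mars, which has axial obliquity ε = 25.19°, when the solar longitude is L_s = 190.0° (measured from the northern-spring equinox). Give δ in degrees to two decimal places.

sin δ = sin ε · sin L_s = sin 25.19° × sin 190.0° = -0.073908.
δ = arcsin(-0.073908) = -4.24°.

δ = -4.24°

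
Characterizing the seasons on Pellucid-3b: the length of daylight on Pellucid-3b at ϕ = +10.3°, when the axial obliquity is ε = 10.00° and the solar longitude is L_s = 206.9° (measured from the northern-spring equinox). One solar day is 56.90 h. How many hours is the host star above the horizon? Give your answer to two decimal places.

Solar declination: sin δ = sin ε · sin L_s = sin 10.00° × sin 206.9° = -0.07856, so δ = -4.506°.
cos h₀ = −tan ϕ · tan δ = −tan(+10.3°) × tan(-4.506°) = 0.0143, so h₀ = 1.5565 rad = 89.18°.
Daylight = 2h₀/(2π) × 56.90 h = (1.5565/π) × 56.90 = 28.19 h.

28.19 h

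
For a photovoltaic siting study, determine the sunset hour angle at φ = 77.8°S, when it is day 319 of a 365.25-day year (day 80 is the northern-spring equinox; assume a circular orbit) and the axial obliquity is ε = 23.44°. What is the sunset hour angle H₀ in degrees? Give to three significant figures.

H₀ = 180°

Solar longitude: λ_s = 360° × (319 − 80)/365.25 = 235.565°.
sin δ = sin 23.44° × sin 235.565° = -0.32808, so δ = -19.152°.
Sunrise equation: cos H₀ = −tan φ · tan δ = -1.6064 ≤ −1, so the Sun never sets (polar day) and H₀ = π.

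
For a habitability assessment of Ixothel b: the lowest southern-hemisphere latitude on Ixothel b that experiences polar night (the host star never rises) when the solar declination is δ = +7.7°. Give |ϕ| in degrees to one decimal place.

Polar night requires cos h₀ = −tan ϕ tan δ ≥ 1, i.e. tan ϕ tan δ ≤ −1.
The boundary is |tan ϕ| · |tan δ| = 1, so |ϕ| = 90° − |δ| = 90° − 7.7° = 82.3° in the southern hemisphere.

|ϕ| = 82.3°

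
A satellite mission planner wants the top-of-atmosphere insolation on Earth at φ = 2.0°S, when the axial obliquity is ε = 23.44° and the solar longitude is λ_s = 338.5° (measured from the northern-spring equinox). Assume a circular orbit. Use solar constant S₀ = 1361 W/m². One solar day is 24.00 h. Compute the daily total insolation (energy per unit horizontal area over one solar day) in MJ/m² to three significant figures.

37.3 MJ/m²

Solar declination: sin δ = sin ε · sin λ_s = sin 23.44° × sin 338.5° = -0.14579, so δ = -8.383°.
cos H₀ = −tan(-2.0°) tan(-8.383°) = -0.0051, H₀ = 1.5759 rad.
Bracket: H₀ sin φ sin δ + cos φ cos δ sin H₀ = 1.5759×-0.03490×-0.14579 + 0.99939×0.98932×0.99999 = 0.008018 + 0.988707 = 0.996725.
Q̄ = (S₀/π) × [bracket] = (1361/π) × 0.996725 = 431.80 W/m².
Daily total = Q̄ × 24.00 h × 3600 s/h = 431.80 × 24.00 × 3600 / 10⁶ = 37.31 MJ/m².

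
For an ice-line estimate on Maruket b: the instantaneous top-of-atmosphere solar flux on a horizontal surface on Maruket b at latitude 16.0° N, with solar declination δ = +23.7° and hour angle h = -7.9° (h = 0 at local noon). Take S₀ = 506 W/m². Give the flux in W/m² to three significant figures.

497 W/m²

cos θ_z = sin φ sin δ + cos φ cos δ cos h = 0.110792 + 0.871838 = 0.982630.
Flux = S₀ · cos θ_z = 506 × 0.982630 = 497.2 W/m².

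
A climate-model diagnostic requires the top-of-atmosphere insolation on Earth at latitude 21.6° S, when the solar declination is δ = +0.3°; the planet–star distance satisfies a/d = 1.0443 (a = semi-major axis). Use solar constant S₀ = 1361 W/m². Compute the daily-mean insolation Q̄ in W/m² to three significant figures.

cos H₀ = −tan(-21.6°) tan(+0.300°) = 0.0021, H₀ = 1.5687 rad.
Bracket: H₀ sin φ sin δ + cos φ cos δ sin H₀ = 1.5687×-0.36812×0.00524 + 0.92978×0.99999×1.00000 = -0.003026 + 0.929771 = 0.926745.
Inverse-square distance factor (a/d)² = 1.0443² = 1.090562.
Q̄ = (S₀/π) × 1.090562 × [bracket] = (1361/π) × 1.090562 × 0.926745 = 437.8 W/m².

Q̄ ≈ 438 W/m²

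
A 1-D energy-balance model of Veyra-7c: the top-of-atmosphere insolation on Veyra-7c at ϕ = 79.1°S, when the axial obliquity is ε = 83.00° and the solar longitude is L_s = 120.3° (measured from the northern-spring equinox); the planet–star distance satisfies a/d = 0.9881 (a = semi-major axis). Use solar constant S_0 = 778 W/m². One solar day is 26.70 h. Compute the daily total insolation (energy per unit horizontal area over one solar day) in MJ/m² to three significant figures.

Solar declination: sin δ = sin ε · sin L_s = sin 83.00° × sin 120.3° = 0.85696, so δ = +58.977°.
cos h₀ = −tan(-79.1°) tan(+58.977°) = 8.6346 ≥ 1 ⇒ polar night, h₀ = 0 and Q̄ = 0.
Inverse-square distance factor (a/d)² = 0.9881² = 0.976342.
Daily total = Q̄ × 26.70 h × 3600 s/h = 0.00 MJ/m².

0.00 MJ/m²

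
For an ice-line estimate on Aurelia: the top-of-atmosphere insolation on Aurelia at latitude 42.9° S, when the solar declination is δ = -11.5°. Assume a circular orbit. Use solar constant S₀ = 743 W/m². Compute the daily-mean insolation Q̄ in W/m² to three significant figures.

Q̄ ≈ 223 W/m²

cos H₀ = −tan(-42.9°) tan(-11.500°) = -0.1891, H₀ = 1.7610 rad.
Bracket: H₀ sin φ sin δ + cos φ cos δ sin H₀ = 1.7610×-0.68072×-0.19937 + 0.73254×0.97992×0.98197 = 0.238994 + 0.704888 = 0.943882.
Q̄ = (S₀/π) × [bracket] = (743/π) × 0.943882 = 223.2 W/m².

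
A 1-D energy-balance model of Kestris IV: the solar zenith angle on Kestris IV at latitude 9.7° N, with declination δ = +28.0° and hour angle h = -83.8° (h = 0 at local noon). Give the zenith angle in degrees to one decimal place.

θ_z = 80.0°

cos θ_z = sin ϕ sin δ + cos ϕ cos δ cos h = 0.079101 + 0.093994 = 0.173095.
θ_z = arccos(0.173095) = 80.0°.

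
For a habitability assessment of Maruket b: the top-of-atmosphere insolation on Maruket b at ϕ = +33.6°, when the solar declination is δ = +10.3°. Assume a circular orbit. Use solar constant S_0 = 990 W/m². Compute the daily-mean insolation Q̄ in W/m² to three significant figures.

Q̄ ≈ 309 W/m²

cos h₀ = −tan(+33.6°) tan(+10.300°) = -0.1207, h₀ = 1.6918 rad.
Bracket: h₀ sin ϕ sin δ + cos ϕ cos δ sin h₀ = 1.6918×0.55339×0.17880 + 0.83292×0.98389×0.99268 = 0.167397 + 0.813503 = 0.980900.
Q̄ = (S_0/π) × [bracket] = (990/π) × 0.980900 = 309.1 W/m².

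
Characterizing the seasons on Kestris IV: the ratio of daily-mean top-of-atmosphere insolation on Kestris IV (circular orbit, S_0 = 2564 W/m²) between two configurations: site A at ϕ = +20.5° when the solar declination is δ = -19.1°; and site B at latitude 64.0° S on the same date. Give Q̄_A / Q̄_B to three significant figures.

— Configuration A (ϕ=+20.5°):
cos h₀ = −tan(+20.5°) tan(-19.100°) = 0.1295, h₀ = 1.4410 rad.
Bracket: h₀ sin ϕ sin δ + cos ϕ cos δ sin h₀ = 1.4410×0.35021×-0.32722 + 0.93667×0.94495×0.99158 = -0.165132 + 0.877654 = 0.712522.
Q̄ = (S_0/π) × [bracket] = (2564/π) × 0.712522 = 581.52 W/m².
— Configuration B (ϕ=-64.0°):
cos h₀ = −tan(-64.0°) tan(-19.100°) = -0.7100, h₀ = 2.3603 rad.
Bracket: h₀ sin ϕ sin δ + cos ϕ cos δ sin h₀ = 2.3603×-0.89879×-0.32722 + 0.43837×0.94495×0.70422 = 0.694169 + 0.291714 = 0.985883.
Q̄ = (S_0/π) × [bracket] = (2564/π) × 0.985883 = 804.63 W/m².
Ratio Q̄_A / Q̄_B = 581.52 / 804.63 = 0.7227.

Q̄_A / Q̄_B ≈ 0.723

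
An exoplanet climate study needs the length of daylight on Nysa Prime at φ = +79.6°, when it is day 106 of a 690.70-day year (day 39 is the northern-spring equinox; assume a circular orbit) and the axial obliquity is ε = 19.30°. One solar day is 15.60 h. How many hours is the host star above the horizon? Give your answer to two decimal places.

15.60 h

Solar longitude: λ_s = 360° × (106 − 39)/690.70 = 34.921°.
sin δ = sin 19.30° × sin 34.921° = 0.18920, so δ = +10.906°.
Sunrise equation: cos H₀ = −tan φ · tan δ = -1.0498 ≤ −1, so the host star never sets (polar day) and H₀ = π.
Daylight = 2H₀/(2π) × 15.60 h = (3.1416/π) × 15.60 = 15.60 h.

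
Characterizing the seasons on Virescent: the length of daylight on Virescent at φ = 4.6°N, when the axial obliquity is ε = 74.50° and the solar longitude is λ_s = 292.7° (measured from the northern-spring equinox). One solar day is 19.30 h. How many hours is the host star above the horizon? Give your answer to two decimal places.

Solar declination: sin δ = sin ε · sin λ_s = sin 74.50° × sin 292.7° = -0.88899, so δ = -62.746°.
cos H₀ = −tan φ · tan δ = −tan(+4.6°) × tan(-62.746°) = 0.1562, so H₀ = 1.4140 rad = 81.01°.
Daylight = 2H₀/(2π) × 19.30 h = (1.4140/π) × 19.30 = 8.69 h.

8.69 h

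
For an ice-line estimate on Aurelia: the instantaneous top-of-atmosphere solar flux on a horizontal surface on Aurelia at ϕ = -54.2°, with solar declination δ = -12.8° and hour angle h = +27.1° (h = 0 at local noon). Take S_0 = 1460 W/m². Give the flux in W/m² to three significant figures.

cos θ_z = sin ϕ sin δ + cos ϕ cos δ cos h = 0.179690 + 0.507796 = 0.687486.
Flux = S_0 · cos θ_z = 1460 × 0.687486 = 1004 W/m².

1.00e+03 W/m²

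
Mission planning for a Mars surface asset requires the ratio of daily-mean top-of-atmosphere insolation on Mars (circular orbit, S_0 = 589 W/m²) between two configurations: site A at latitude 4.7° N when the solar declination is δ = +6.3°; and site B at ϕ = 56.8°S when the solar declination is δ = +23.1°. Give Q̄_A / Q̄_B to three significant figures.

— Configuration A (ϕ=+4.7°):
cos h₀ = −tan(+4.7°) tan(+6.300°) = -0.0091, h₀ = 1.5799 rad.
Bracket: h₀ sin ϕ sin δ + cos ϕ cos δ sin h₀ = 1.5799×0.08194×0.10973 + 0.99664×0.99396×0.99996 = 0.014205 + 0.990581 = 1.004786.
Q̄ = (S_0/π) × [bracket] = (589/π) × 1.004786 = 188.38 W/m².
— Configuration B (ϕ=-56.8°):
cos h₀ = −tan(-56.8°) tan(+23.100°) = 0.6518, h₀ = 0.8608 rad.
Bracket: h₀ sin ϕ sin δ + cos ϕ cos δ sin h₀ = 0.8608×-0.83676×0.39234 + 0.54756×0.91982×0.75838 = -0.282596 + 0.381963 = 0.099367.
Q̄ = (S_0/π) × [bracket] = (589/π) × 0.099367 = 18.630 W/m².
Ratio Q̄_A / Q̄_B = 188.38 / 18.630 = 10.11.

Q̄_A / Q̄_B ≈ 10.1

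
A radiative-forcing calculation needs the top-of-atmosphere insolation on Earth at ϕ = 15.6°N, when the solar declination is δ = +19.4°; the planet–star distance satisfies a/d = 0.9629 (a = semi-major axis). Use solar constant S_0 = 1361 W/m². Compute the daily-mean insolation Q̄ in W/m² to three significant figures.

cos h₀ = −tan(+15.6°) tan(+19.400°) = -0.0983, h₀ = 1.6693 rad.
Bracket: h₀ sin ϕ sin δ + cos ϕ cos δ sin h₀ = 1.6693×0.26892×0.33216 + 0.96316×0.94322×0.99515 = 0.149109 + 0.904066 = 1.053175.
Inverse-square distance factor (a/d)² = 0.9629² = 0.927176.
Q̄ = (S_0/π) × 0.927176 × [bracket] = (1361/π) × 0.927176 × 1.053175 = 423.0 W/m².

Q̄ ≈ 423 W/m²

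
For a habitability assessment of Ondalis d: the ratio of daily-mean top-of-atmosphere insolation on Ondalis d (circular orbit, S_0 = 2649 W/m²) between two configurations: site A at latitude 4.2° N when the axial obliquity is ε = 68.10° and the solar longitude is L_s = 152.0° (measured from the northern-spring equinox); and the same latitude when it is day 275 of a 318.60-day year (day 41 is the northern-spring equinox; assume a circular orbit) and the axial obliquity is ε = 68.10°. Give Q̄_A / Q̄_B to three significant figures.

— Configuration A (ϕ=+4.2°):
Solar declination: sin δ = sin ε · sin L_s = sin 68.10° × sin 152.0° = 0.43559, so δ = +25.823°.
cos h₀ = −tan(+4.2°) tan(+25.823°) = -0.0355, h₀ = 1.6063 rad.
Bracket: h₀ sin ϕ sin δ + cos ϕ cos δ sin h₀ = 1.6063×0.07324×0.43559 + 0.99731×0.90014×0.99937 = 0.051245 + 0.897153 = 0.948398.
Q̄ = (S_0/π) × [bracket] = (2649/π) × 0.948398 = 799.69 W/m².
— Configuration B (ϕ=+4.2°):
Solar longitude: L_s = 360° × (275 − 41)/318.60 = 264.407°.
sin δ = sin 68.10° × sin 264.407° = -0.92342, so δ = -67.431°.
cos h₀ = −tan(+4.2°) tan(-67.431°) = 0.1767, h₀ = 1.3932 rad.
Bracket: h₀ sin ϕ sin δ + cos ϕ cos δ sin h₀ = 1.3932×0.07324×-0.92342 + 0.99731×0.38379×0.98427 = -0.094224 + 0.376737 = 0.282513.
Q̄ = (S_0/π) × [bracket] = (2649/π) × 0.282513 = 238.22 W/m².
Ratio Q̄_A / Q̄_B = 799.69 / 238.22 = 3.357.

Q̄_A / Q̄_B ≈ 3.36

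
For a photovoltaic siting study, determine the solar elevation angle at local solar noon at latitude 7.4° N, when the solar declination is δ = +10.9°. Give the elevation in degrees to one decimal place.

At local noon the hour angle is zero, so the zenith angle equals |φ − δ| = |+7.4° − (+10.900°)| = 3.500°.
Elevation = 90° − 3.500° = 86.5°.

86.5°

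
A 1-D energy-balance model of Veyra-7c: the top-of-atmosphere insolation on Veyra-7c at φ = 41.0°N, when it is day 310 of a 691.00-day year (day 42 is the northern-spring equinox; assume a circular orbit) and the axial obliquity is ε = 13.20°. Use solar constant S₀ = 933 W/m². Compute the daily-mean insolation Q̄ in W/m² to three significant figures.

Q̄ ≈ 269 W/m²

Solar longitude: λ_s = 360° × (310 − 42)/691.00 = 139.624°.
sin δ = sin 13.20° × sin 139.624° = 0.14793, so δ = +8.507°.
cos H₀ = −tan(+41.0°) tan(+8.507°) = -0.1300, H₀ = 1.7012 rad.
Bracket: H₀ sin φ sin δ + cos φ cos δ sin H₀ = 1.7012×0.65606×0.14793 + 0.75471×0.98900×0.99151 = 0.165103 + 0.740071 = 0.905174.
Q̄ = (S₀/π) × [bracket] = (933/π) × 0.905174 = 268.8 W/m².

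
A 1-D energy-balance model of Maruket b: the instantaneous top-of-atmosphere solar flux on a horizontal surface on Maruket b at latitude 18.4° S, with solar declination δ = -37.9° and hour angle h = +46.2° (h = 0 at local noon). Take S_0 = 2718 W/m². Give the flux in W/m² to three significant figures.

1.94e+03 W/m²

cos θ_z = sin ϕ sin δ + cos ϕ cos δ cos h = 0.193899 + 0.518237 = 0.712136.
Flux = S_0 · cos θ_z = 2718 × 0.712136 = 1936 W/m².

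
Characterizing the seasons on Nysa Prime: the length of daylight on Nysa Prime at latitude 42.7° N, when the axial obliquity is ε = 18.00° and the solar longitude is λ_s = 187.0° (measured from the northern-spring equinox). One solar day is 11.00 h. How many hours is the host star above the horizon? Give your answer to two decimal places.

5.38 h

Solar declination: sin δ = sin ε · sin λ_s = sin 18.00° × sin 187.0° = -0.03766, so δ = -2.158°.
cos H₀ = −tan φ · tan δ = −tan(+42.7°) × tan(-2.158°) = 0.0348, so H₀ = 1.5360 rad = 88.01°.
Daylight = 2H₀/(2π) × 11.00 h = (1.5360/π) × 11.00 = 5.38 h.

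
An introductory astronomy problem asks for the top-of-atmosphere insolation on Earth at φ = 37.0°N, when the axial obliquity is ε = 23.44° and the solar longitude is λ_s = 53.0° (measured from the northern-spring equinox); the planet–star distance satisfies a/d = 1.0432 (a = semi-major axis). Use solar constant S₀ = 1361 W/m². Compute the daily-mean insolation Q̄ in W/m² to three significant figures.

Solar declination: sin δ = sin ε · sin λ_s = sin 23.44° × sin 53.0° = 0.31769, so δ = +18.523°.
cos H₀ = −tan(+37.0°) tan(+18.523°) = -0.2525, H₀ = 1.8260 rad.
Bracket: H₀ sin φ sin δ + cos φ cos δ sin H₀ = 1.8260×0.60182×0.31769 + 0.79864×0.94820×0.96760 = 0.349117 + 0.732735 = 1.081852.
Inverse-square distance factor (a/d)² = 1.0432² = 1.088266.
Q̄ = (S₀/π) × 1.088266 × [bracket] = (1361/π) × 1.088266 × 1.081852 = 510.0 W/m².

Q̄ ≈ 510 W/m²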